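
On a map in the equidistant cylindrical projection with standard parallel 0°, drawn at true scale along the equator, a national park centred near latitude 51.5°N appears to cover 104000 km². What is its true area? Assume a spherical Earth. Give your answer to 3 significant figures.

64700 km²

In the plate carrée (x = Rλ, y = Rφ), meridians are true-scale (h = 1) and parallels are stretched by k = sec φ.
Areal scale = h·k = 1 × sec φ; at 51.5°, h = 1.000, k = 1.606, so h·k = 1.606.
True area = apparent / (areal scale) = 104000 / 1.606 ≈ 64700 km².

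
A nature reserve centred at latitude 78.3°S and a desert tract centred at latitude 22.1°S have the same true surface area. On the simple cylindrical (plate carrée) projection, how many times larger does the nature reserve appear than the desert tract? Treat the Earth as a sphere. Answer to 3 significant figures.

4.57

For the equirectangular projection with φ₀ = 0 (plate carrée), h = 1 along meridians and k = sec φ along parallels.
Areal scale at 78.3°: h·k = 1.000 × 4.931 = 4.931.
Areal scale at 22.1°: h·k = 1.000 × 1.079 = 1.079.
Ratio = 4.931/1.079 ≈ 4.57.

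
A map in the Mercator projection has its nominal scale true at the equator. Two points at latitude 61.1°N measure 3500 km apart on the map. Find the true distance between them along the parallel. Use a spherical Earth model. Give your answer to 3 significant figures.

For Mercator, h = k = sec φ (a conformal cylindrical projection has a single point scale, 1/cos φ).
Along the parallel at 61.1°, map distances are exaggerated by k = sec 61.1° = 2.069.
True distance = 3500 / 2.069 = 3500 × cos 61.1° ≈ 1690 km.

1690 km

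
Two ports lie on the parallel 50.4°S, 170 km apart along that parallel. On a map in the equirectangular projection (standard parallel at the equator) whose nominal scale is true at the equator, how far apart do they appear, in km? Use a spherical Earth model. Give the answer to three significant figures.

267 km

For the equirectangular projection with φ₀ = 0 (plate carrée), h = 1 along meridians and k = sec φ along parallels.
Along the parallel, k = sec 50.4° = 1/0.6374 = 1.569.
Map distance = 170 × 1.569 ≈ 267 km.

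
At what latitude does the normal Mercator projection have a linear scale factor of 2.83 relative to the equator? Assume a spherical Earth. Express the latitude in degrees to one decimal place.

69.3°

Mercator scale is k = sec φ = 1/cos φ.
1/cos φ = 2.83  ⇒  cos φ = 0.3534  ⇒  φ = arccos(0.3534) ≈ 69.3°.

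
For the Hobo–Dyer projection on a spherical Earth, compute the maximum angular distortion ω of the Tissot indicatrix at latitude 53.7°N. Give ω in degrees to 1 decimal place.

33.1°

Hobo–Dyer is a cylindrical equal-area projection with standard parallels at ±37.5°. A cylindrical equal-area projection with standard parallel φ₀ has meridian scale h = cos φ / cos φ₀ and parallel scale k = cos φ₀ / cos φ (so areas are preserved, h·k = 1).
At 53.7°: h = 0.7462, k = 1.340; principal scales a = 1.340, b = 0.7462.
sin(ω/2) = (a − b)/(a + b) = 0.5939/2.086 = 0.2847, so ω = 2 arcsin(0.2847) ≈ 33.1°.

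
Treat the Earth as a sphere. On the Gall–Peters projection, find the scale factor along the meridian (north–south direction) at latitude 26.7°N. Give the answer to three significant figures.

Gall–Peters is a cylindrical equal-area projection with standard parallels at ±45°. For cylindrical equal-area with standard parallel φ₀, h = cos φ / cos φ₀ and k = cos φ₀ / cos φ, so h·k = 1.
h = cos 26.7° / cos 45° = 0.8934/0.7071 = 1.263.

1.26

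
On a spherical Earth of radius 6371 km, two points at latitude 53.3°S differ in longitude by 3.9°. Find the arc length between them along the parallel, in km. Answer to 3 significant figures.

Arc length along a parallel = R cos φ · Δλ (with Δλ in radians).
= 6371 × cos 53.3° × (3.9° × π/180) = 6371 × 0.5976 × 0.06807 ≈ 259 km.

259 km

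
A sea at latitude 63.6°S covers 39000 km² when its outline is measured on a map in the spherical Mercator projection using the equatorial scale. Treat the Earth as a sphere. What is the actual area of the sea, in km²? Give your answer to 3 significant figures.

For Mercator, h = k = sec φ (a conformal cylindrical projection has a single point scale, 1/cos φ).
Areal scale = k² = sec²φ = 1/cos²(63.6°) = 1/0.4446² = 5.058.
True area = apparent / (areal scale) = 39000 / 5.058 ≈ 7710 km².

7710 km²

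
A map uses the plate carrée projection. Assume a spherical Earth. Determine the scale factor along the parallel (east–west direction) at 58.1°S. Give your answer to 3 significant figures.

1.89

Plate carrée maps x = Rλ, y = Rφ. The meridian scale is h = 1 and the parallel scale is k = 1/cos φ = sec φ.
k = 1/cos 58.1° = 1/0.5284 = 1.892.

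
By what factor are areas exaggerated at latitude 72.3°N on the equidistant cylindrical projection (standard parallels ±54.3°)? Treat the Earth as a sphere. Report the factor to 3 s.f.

1.92

The equidistant cylindrical projection with φ₀ = 54.3° has h = 1 (meridians true) and k = cos φ₀ / cos φ along parallels.
Areal scale = h·k = 1 × cos φ₀ / cos φ; at 72.3°, h = 1.000, k = 1.919, so h·k = 1.919.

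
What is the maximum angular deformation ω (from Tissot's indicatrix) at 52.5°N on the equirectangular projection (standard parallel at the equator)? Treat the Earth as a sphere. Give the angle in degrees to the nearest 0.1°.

In the plate carrée (x = Rλ, y = Rφ), meridians are true-scale (h = 1) and parallels are stretched by k = sec φ.
At 52.5°: h = 1.000, k = 1.643; principal scales a = 1.643, b = 1.000.
sin(ω/2) = (a − b)/(a + b) = 0.6427/2.643 = 0.2432, so ω = 2 arcsin(0.2432) ≈ 28.2°.

28.2°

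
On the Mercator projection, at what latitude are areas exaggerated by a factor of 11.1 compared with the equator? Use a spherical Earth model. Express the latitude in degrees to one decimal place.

Mercator areal scale is sec²φ.
sec²φ = 11.1  ⇒  cos²φ = 0.09009  ⇒  cos φ = 0.3002.
φ = arccos(0.3002) ≈ 72.5°.

72.5°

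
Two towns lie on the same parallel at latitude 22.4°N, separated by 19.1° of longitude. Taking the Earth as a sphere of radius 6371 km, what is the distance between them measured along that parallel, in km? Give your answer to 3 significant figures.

1960 km

Arc length along a parallel = R cos φ · Δλ (with Δλ in radians).
= 6371 × cos 22.4° × (19.1° × π/180) = 6371 × 0.9245 × 0.3334 ≈ 1960 km.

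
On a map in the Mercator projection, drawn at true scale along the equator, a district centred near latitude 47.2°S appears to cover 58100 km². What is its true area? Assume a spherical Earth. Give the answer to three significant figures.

For Mercator, h = k = sec φ (a conformal cylindrical projection has a single point scale, 1/cos φ).
Areal scale = k² = sec²φ = 1/cos²(47.2°) = 1/0.6794² = 2.166.
True area = apparent / (areal scale) = 58100 / 2.166 ≈ 26800 km².

26800 km²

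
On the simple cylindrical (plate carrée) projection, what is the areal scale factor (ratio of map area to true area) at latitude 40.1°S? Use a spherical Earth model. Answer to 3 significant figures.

1.31

For the equirectangular projection with φ₀ = 0 (plate carrée), h = 1 along meridians and k = sec φ along parallels.
Areal scale = h·k = 1 × sec φ; at 40.1°, h = 1.000, k = 1.307, so h·k = 1.307.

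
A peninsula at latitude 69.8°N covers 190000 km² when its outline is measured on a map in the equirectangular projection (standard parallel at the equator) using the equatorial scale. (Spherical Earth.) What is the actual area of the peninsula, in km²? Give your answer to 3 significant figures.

In the plate carrée (x = Rλ, y = Rφ), meridians are true-scale (h = 1) and parallels are stretched by k = sec φ.
Areal scale = h·k = 1 × sec φ; at 69.8°, h = 1.000, k = 2.896, so h·k = 2.896.
True area = apparent / (areal scale) = 190000 / 2.896 ≈ 65600 km².

65600 km²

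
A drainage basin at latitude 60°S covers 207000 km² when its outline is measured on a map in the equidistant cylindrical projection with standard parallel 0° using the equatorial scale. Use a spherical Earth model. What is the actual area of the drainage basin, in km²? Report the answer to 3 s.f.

In the plate carrée (x = Rλ, y = Rφ), meridians are true-scale (h = 1) and parallels are stretched by k = sec φ.
Areal scale = h·k = 1 × sec φ; at 60°, h = 1.000, k = 2.000, so h·k = 2.000.
True area = apparent / (areal scale) = 207000 / 2.000 ≈ 104000 km².

104000 km²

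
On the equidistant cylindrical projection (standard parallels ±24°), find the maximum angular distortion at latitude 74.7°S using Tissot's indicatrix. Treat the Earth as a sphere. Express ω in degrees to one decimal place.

The equidistant cylindrical projection with φ₀ = 24° has h = 1 (meridians true) and k = cos φ₀ / cos φ along parallels.
At 74.7°: h = 1.000, k = 3.462; principal scales a = 3.462, b = 1.000.
sin(ω/2) = (a − b)/(a + b) = 2.462/4.462 = 0.5518, so ω = 2 arcsin(0.5518) ≈ 67.0°.

67.0°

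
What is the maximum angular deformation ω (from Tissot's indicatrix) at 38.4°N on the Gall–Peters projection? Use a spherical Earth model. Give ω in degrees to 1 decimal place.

11.8°

The Gall–Peters projection is cylindrical equal-area with φ₀ = 45°. A cylindrical equal-area projection with standard parallel φ₀ has meridian scale h = cos φ / cos φ₀ and parallel scale k = cos φ₀ / cos φ (so areas are preserved, h·k = 1).
At 38.4°: h = 1.108, k = 0.9023; principal scales a = 1.108, b = 0.9023.
sin(ω/2) = (a − b)/(a + b) = 0.2060/2.011 = 0.1025, so ω = 2 arcsin(0.1025) ≈ 11.8°.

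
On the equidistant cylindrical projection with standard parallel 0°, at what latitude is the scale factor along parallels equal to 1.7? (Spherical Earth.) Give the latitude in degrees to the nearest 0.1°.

54.0°

Plate carrée: h = 1, k = sec φ along parallels.
sec φ = 1.7  ⇒  cos φ = 0.5882  ⇒  φ ≈ 54.0°.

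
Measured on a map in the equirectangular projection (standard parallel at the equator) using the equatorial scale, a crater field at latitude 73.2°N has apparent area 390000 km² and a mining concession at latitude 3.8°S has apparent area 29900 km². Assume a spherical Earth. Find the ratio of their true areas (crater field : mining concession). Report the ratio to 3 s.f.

On the plate carrée, areal scale = h·k = 1 × sec φ, so true area = apparent × cos φ.
True area of crater field: 390000 × cos(73.2°) = 390000 × 0.2890 = 112700 km².
True area of mining concession: 29900 × cos(3.8°) = 29900 × 0.9978 = 29830 km².
Ratio = 112700 / 29830 ≈ 3.78.

3.78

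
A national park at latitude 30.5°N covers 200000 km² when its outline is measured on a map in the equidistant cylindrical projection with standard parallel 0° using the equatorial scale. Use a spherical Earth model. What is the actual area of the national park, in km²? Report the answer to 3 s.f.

172000 km²

For the equirectangular projection with φ₀ = 0 (plate carrée), h = 1 along meridians and k = sec φ along parallels.
Areal scale = h·k = 1 × sec φ; at 30.5°, h = 1.000, k = 1.161, so h·k = 1.161.
True area = apparent / (areal scale) = 200000 / 1.161 ≈ 172000 km².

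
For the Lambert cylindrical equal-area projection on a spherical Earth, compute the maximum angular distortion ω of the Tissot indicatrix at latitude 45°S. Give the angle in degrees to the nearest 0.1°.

The Lambert cylindrical equal-area projection is the cylindrical equal-area projection with its standard parallel at the equator (φ₀ = 0). Cylindrical equal-area (φ₀ = 0°): h = cos φ / cos 0° along meridians, k = cos 0° / cos φ along parallels; h·k = 1.
At 45°: h = 0.7071, k = 1.414; principal scales a = 1.414, b = 0.7071.
sin(ω/2) = (a − b)/(a + b) = 0.7071/2.121 = 0.3333, so ω = 2 arcsin(0.3333) ≈ 38.9°.

38.9°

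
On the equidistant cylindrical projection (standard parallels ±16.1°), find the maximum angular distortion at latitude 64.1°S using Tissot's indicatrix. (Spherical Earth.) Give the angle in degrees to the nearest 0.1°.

The equidistant cylindrical projection with φ₀ = 16.1° has h = 1 (meridians true) and k = cos φ₀ / cos φ along parallels.
At 64.1°: h = 1.000, k = 2.200; principal scales a = 2.200, b = 1.000.
sin(ω/2) = (a − b)/(a + b) = 1.200/3.200 = 0.3749, so ω = 2 arcsin(0.3749) ≈ 44.0°.

44.0°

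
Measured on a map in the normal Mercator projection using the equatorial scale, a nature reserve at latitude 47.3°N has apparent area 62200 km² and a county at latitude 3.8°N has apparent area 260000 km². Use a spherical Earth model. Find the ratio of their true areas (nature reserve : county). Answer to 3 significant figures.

0.111

On Mercator the areal scale is sec²φ, so true area = apparent × cos²φ.
True area of nature reserve: 62200 × cos²(47.3°) = 62200 × 0.4599 = 28610 km².
True area of county: 260000 × cos²(3.8°) = 260000 × 0.9956 = 258900 km².
Ratio = 28610 / 258900 ≈ 0.111.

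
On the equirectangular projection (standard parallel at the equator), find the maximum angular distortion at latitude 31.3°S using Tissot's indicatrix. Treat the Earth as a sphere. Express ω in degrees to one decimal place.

In the plate carrée (x = Rλ, y = Rφ), meridians are true-scale (h = 1) and parallels are stretched by k = sec φ.
At 31.3°: h = 1.000, k = 1.170; principal scales a = 1.170, b = 1.000.
sin(ω/2) = (a − b)/(a + b) = 0.1703/2.170 = 0.07848, so ω = 2 arcsin(0.07848) ≈ 9.0°.

9.0°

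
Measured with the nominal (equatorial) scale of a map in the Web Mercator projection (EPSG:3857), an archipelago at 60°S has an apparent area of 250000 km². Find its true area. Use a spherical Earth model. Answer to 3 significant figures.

Mercator is conformal, so the point scale is isotropic: h = k = sec φ = 1/cos φ.
Areal scale = k² = sec²φ = 1/cos²(60°) = 1/0.5000² = 4.000.
True area = apparent / (areal scale) = 250000 / 4.000 ≈ 62500 km².

62500 km²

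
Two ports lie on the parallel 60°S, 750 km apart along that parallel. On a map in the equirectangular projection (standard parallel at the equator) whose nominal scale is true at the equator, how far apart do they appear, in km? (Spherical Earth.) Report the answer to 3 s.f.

1500 km

In the plate carrée (x = Rλ, y = Rφ), meridians are true-scale (h = 1) and parallels are stretched by k = sec φ.
Along the parallel, k = sec 60° = 1/0.5000 = 2.000.
Map distance = 750 × 2.000 ≈ 1500 km.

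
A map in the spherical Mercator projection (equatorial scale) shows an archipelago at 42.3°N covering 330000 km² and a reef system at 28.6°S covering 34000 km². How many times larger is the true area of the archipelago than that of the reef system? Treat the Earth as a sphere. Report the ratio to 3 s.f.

Mercator's areal exaggeration is sec²φ; hence true area = (apparent area) · cos²φ.
True area of archipelago: 330000 × cos²(42.3°) = 330000 × 0.5471 = 180500 km².
True area of reef system: 34000 × cos²(28.6°) = 34000 × 0.7709 = 26210 km².
Ratio = 180500 / 26210 ≈ 6.89.

6.89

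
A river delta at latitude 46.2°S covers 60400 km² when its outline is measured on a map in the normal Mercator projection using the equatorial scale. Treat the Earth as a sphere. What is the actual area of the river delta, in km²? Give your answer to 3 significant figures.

28900 km²

Mercator is conformal, so the point scale is isotropic: h = k = sec φ = 1/cos φ.
Areal scale = k² = sec²φ = 1/cos²(46.2°) = 1/0.6921² = 2.087.
True area = apparent / (areal scale) = 60400 / 2.087 ≈ 28900 km².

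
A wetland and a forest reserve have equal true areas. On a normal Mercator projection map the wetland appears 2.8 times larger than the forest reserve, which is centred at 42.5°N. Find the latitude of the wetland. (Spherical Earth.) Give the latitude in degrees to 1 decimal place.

For equal true areas on Mercator, apparent areas scale as sec²φ, so the ratio is cos²φ₂ / cos²φ₁.
cos²φ₂ / cos²φ₁ = 2.8  ⇒  cos φ₁ = cos 42.5° / √2.8 = 0.7373/1.673 = 0.4406.
φ₁ = arccos(0.4406) ≈ 63.9°.

63.9°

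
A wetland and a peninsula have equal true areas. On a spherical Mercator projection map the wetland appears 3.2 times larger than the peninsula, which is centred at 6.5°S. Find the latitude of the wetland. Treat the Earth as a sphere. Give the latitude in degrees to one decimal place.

56.3°

Mercator areal scale is sec²φ, so apparent-area ratio = sec²φ₁ / sec²φ₂ = cos²φ₂ / cos²φ₁.
cos²φ₂ / cos²φ₁ = 3.2  ⇒  cos φ₁ = cos 6.5° / √3.2 = 0.9936/1.789 = 0.5554.
φ₁ = arccos(0.5554) ≈ 56.3°.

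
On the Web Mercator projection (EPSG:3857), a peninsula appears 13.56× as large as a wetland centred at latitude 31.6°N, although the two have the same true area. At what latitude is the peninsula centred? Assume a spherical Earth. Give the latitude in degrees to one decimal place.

Mercator areal scale is sec²φ, so apparent-area ratio = sec²φ₁ / sec²φ₂ = cos²φ₂ / cos²φ₁.
cos²φ₂ / cos²φ₁ = 13.56  ⇒  cos φ₁ = cos 31.6° / √13.56 = 0.8517/3.682 = 0.2313.
φ₁ = arccos(0.2313) ≈ 76.6°.

76.6°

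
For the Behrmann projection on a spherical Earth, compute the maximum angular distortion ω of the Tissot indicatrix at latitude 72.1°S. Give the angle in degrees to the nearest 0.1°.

101.8°

Behrmann is a cylindrical equal-area projection with standard parallels at ±30°. A cylindrical equal-area projection with standard parallel φ₀ has meridian scale h = cos φ / cos φ₀ and parallel scale k = cos φ₀ / cos φ (so areas are preserved, h·k = 1).
At 72.1°: h = 0.3549, k = 2.818; principal scales a = 2.818, b = 0.3549.
sin(ω/2) = (a − b)/(a + b) = 2.463/3.173 = 0.7763, so ω = 2 arcsin(0.7763) ≈ 101.8°.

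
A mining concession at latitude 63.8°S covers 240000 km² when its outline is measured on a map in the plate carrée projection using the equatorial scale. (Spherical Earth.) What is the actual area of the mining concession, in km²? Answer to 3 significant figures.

Plate carrée maps x = Rλ, y = Rφ. The meridian scale is h = 1 and the parallel scale is k = 1/cos φ = sec φ.
Areal scale = h·k = 1 × sec φ; at 63.8°, h = 1.000, k = 2.265, so h·k = 2.265.
True area = apparent / (areal scale) = 240000 / 2.265 ≈ 106000 km².

106000 km²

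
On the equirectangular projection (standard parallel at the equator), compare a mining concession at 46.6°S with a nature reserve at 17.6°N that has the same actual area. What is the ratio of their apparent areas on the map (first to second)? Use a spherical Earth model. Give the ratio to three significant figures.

Plate carrée maps x = Rλ, y = Rφ. The meridian scale is h = 1 and the parallel scale is k = 1/cos φ = sec φ.
Areal scale at 46.6°: h·k = 1.000 × 1.455 = 1.455.
Areal scale at 17.6°: h·k = 1.000 × 1.049 = 1.049.
Ratio = 1.455/1.049 ≈ 1.39.

1.39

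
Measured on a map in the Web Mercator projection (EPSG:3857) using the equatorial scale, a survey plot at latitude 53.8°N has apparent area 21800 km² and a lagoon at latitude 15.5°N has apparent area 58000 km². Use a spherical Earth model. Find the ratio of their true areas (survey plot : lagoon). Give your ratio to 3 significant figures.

0.141

Since Mercator area scale is 1/cos²φ, the true area equals the apparent area multiplied by cos²φ.
True area of survey plot: 21800 × cos²(53.8°) = 21800 × 0.3488 = 7604 km².
True area of lagoon: 58000 × cos²(15.5°) = 58000 × 0.9286 = 53860 km².
Ratio = 7604 / 53860 ≈ 0.141.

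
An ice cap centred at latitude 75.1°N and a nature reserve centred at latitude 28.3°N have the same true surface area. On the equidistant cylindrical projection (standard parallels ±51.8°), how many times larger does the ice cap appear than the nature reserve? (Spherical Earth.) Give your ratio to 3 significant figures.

With standard parallel φ₀ = 51.8°, the equirectangular projection gives x = Rλ cos φ₀, y = Rφ, so h = 1 and k = cos 51.8° / cos φ.
Areal scale at 75.1°: h·k = 1.000 × 2.405 = 2.405.
Areal scale at 28.3°: h·k = 1.000 × 0.7024 = 0.7024.
Ratio = 2.405/0.7024 ≈ 3.42.

3.42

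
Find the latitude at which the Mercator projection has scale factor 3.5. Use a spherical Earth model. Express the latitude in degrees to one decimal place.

73.4°

Mercator scale is k = sec φ = 1/cos φ.
1/cos φ = 3.5  ⇒  cos φ = 0.2857  ⇒  φ = arccos(0.2857) ≈ 73.4°.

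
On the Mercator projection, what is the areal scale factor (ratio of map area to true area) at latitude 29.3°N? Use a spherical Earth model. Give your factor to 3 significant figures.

For Mercator, h = k = sec φ (a conformal cylindrical projection has a single point scale, 1/cos φ).
Areal scale = k² = sec²φ = 1/cos²(29.3°) = 1/0.8721² = 1.315.

1.31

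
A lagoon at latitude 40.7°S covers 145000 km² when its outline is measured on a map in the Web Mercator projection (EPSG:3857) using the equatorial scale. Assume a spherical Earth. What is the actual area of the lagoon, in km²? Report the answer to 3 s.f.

83300 km²

Mercator is conformal, so the point scale is isotropic: h = k = sec φ = 1/cos φ.
Areal scale = k² = sec²φ = 1/cos²(40.7°) = 1/0.7581² = 1.740.
True area = apparent / (areal scale) = 145000 / 1.740 ≈ 83300 km².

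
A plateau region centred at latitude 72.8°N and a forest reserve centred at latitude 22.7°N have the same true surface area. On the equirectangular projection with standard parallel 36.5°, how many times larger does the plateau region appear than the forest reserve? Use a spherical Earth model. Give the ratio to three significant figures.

The equidistant cylindrical projection with φ₀ = 36.5° has h = 1 (meridians true) and k = cos φ₀ / cos φ along parallels.
Areal scale at 72.8°: h·k = 1.000 × 2.718 = 2.718.
Areal scale at 22.7°: h·k = 1.000 × 0.8714 = 0.8714.
Ratio = 2.718/0.8714 ≈ 3.12.

3.12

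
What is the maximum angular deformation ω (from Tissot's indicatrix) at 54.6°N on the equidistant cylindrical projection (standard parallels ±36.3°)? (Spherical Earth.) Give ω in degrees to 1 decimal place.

18.8°

With standard parallel φ₀ = 36.3°, the equirectangular projection gives x = Rλ cos φ₀, y = Rφ, so h = 1 and k = cos 36.3° / cos φ.
At 54.6°: h = 1.000, k = 1.391; principal scales a = 1.391, b = 1.000.
sin(ω/2) = (a − b)/(a + b) = 0.3913/2.391 = 0.1636, so ω = 2 arcsin(0.1636) ≈ 18.8°.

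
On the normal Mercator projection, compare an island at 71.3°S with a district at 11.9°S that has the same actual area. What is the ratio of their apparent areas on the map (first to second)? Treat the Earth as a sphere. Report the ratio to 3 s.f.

9.31

On Mercator, area is exaggerated by sec²φ = 1/cos²φ.
At 71.3°: sec²(71.3°) = 1/0.3206² = 9.728.
At 11.9°: sec²(11.9°) = 1/0.9785² = 1.044.
Ratio = 9.728/1.044 = cos²(11.9°)/cos²(71.3°) ≈ 9.31.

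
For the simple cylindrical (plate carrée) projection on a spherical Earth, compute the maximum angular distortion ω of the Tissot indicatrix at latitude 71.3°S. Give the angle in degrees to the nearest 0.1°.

In the plate carrée (x = Rλ, y = Rφ), meridians are true-scale (h = 1) and parallels are stretched by k = sec φ.
At 71.3°: h = 1.000, k = 3.119; principal scales a = 3.119, b = 1.000.
sin(ω/2) = (a − b)/(a + b) = 2.119/4.119 = 0.5144, so ω = 2 arcsin(0.5144) ≈ 61.9°.

61.9°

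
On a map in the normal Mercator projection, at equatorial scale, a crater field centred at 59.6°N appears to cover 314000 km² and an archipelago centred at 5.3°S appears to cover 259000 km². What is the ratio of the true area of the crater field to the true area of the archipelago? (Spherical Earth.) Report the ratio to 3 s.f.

Since Mercator area scale is 1/cos²φ, the true area equals the apparent area multiplied by cos²φ.
True area of crater field: 314000 × cos²(59.6°) = 314000 × 0.2561 = 80410 km².
True area of archipelago: 259000 × cos²(5.3°) = 259000 × 0.9915 = 256800 km².
Ratio = 80410 / 256800 ≈ 0.313.

0.313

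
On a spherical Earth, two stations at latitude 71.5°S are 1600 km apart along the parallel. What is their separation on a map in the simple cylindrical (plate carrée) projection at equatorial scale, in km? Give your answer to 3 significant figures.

Plate carrée maps x = Rλ, y = Rφ. The meridian scale is h = 1 and the parallel scale is k = 1/cos φ = sec φ.
Along the parallel, k = sec 71.5° = 1/0.3173 = 3.152.
Map distance = 1600 × 3.152 ≈ 5040 km.

5040 km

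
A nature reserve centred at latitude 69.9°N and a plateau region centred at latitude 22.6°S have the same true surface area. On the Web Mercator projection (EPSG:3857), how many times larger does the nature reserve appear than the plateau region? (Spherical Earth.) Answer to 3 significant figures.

Mercator is conformal with k = sec φ, so areal scale = k² = sec²φ.
At 69.9°: sec²(69.9°) = 1/0.3437² = 8.467.
At 22.6°: sec²(22.6°) = 1/0.9232² = 1.173.
Ratio = 8.467/1.173 = cos²(22.6°)/cos²(69.9°) ≈ 7.22.

7.22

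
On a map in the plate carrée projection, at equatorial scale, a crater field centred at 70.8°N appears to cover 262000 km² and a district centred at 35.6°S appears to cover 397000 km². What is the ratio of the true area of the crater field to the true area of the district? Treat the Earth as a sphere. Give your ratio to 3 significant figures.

On the plate carrée, areal scale = h·k = 1 × sec φ, so true area = apparent × cos φ.
True area of crater field: 262000 × cos(70.8°) = 262000 × 0.3289 = 86160 km².
True area of district: 397000 × cos(35.6°) = 397000 × 0.8131 = 322800 km².
Ratio = 86160 / 322800 ≈ 0.267.

0.267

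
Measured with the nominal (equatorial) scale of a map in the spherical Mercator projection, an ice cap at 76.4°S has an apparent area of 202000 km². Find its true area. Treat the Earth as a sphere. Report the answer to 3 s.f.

11200 km²

For Mercator, h = k = sec φ (a conformal cylindrical projection has a single point scale, 1/cos φ).
Areal scale = k² = sec²φ = 1/cos²(76.4°) = 1/0.2351² = 18.09.
True area = apparent / (areal scale) = 202000 / 18.09 ≈ 11200 km².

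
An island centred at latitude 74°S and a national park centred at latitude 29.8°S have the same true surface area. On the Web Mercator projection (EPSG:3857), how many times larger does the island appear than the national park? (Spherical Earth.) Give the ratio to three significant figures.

9.91

On Mercator, area is exaggerated by sec²φ = 1/cos²φ.
At 74°: sec²(74°) = 1/0.2756² = 13.16.
At 29.8°: sec²(29.8°) = 1/0.8678² = 1.328.
Ratio = 13.16/1.328 = cos²(29.8°)/cos²(74°) ≈ 9.91.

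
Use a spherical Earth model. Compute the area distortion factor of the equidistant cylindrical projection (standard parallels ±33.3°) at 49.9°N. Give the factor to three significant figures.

1.30

In the equirectangular projection with standard parallel φ₀ = 33.3° (x = Rλ cos φ₀, y = Rφ), meridians are true-scale (h = 1) and the parallel scale is k = cos φ₀ / cos φ.
Areal scale = h·k = 1 × cos φ₀ / cos φ; at 49.9°, h = 1.000, k = 1.298, so h·k = 1.298.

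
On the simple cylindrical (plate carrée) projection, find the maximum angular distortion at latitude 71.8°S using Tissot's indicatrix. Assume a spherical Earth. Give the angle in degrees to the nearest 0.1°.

63.2°

For the equirectangular projection with φ₀ = 0 (plate carrée), h = 1 along meridians and k = sec φ along parallels.
At 71.8°: h = 1.000, k = 3.202; principal scales a = 3.202, b = 1.000.
sin(ω/2) = (a − b)/(a + b) = 2.202/4.202 = 0.5240, so ω = 2 arcsin(0.5240) ≈ 63.2°.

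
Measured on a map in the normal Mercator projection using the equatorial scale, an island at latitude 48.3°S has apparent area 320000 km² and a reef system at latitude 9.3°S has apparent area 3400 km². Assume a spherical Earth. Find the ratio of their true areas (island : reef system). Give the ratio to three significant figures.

42.8

Since Mercator area scale is 1/cos²φ, the true area equals the apparent area multiplied by cos²φ.
True area of island: 320000 × cos²(48.3°) = 320000 × 0.4425 = 141600 km².
True area of reef system: 3400 × cos²(9.3°) = 3400 × 0.9739 = 3311 km².
Ratio = 141600 / 3311 ≈ 42.8.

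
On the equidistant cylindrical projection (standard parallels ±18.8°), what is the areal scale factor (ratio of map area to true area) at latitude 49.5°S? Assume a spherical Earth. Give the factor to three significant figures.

1.46

In the equirectangular projection with standard parallel φ₀ = 18.8° (x = Rλ cos φ₀, y = Rφ), meridians are true-scale (h = 1) and the parallel scale is k = cos φ₀ / cos φ.
Areal scale = h·k = 1 × cos φ₀ / cos φ; at 49.5°, h = 1.000, k = 1.458, so h·k = 1.458.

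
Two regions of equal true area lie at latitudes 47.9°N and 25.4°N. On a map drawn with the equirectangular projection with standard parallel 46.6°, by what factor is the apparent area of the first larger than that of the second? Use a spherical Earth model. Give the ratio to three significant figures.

The equidistant cylindrical projection with φ₀ = 46.6° has h = 1 (meridians true) and k = cos φ₀ / cos φ along parallels.
Areal scale at 47.9°: h·k = 1.000 × 1.025 = 1.025.
Areal scale at 25.4°: h·k = 1.000 × 0.7606 = 0.7606.
Ratio = 1.025/0.7606 ≈ 1.35.

1.35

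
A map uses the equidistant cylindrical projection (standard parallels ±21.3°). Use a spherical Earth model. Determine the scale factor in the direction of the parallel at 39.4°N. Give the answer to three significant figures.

1.21

With standard parallel φ₀ = 21.3°, the equirectangular projection gives x = Rλ cos φ₀, y = Rφ, so h = 1 and k = cos 21.3° / cos φ.
k = cos 21.3° / cos 39.4° = 0.9317/0.7727 = 1.206.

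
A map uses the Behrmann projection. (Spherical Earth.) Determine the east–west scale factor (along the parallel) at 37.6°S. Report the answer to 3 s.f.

1.09

The Behrmann projection is cylindrical equal-area with φ₀ = 30°. A cylindrical equal-area projection with standard parallel φ₀ has meridian scale h = cos φ / cos φ₀ and parallel scale k = cos φ₀ / cos φ (so areas are preserved, h·k = 1).
k = cos 30° / cos 37.6° = 0.8660/0.7923 = 1.093.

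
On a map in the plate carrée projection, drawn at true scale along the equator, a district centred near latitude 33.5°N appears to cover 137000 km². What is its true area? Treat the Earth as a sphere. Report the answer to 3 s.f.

114000 km²

Plate carrée maps x = Rλ, y = Rφ. The meridian scale is h = 1 and the parallel scale is k = 1/cos φ = sec φ.
Areal scale = h·k = 1 × sec φ; at 33.5°, h = 1.000, k = 1.199, so h·k = 1.199.
True area = apparent / (areal scale) = 137000 / 1.199 ≈ 114000 km².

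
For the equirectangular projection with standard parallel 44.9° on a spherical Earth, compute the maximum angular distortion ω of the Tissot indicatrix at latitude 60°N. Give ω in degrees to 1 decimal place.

19.9°

The equidistant cylindrical projection with φ₀ = 44.9° has h = 1 (meridians true) and k = cos φ₀ / cos φ along parallels.
At 60°: h = 1.000, k = 1.417; principal scales a = 1.417, b = 1.000.
sin(ω/2) = (a − b)/(a + b) = 0.4167/2.417 = 0.1724, so ω = 2 arcsin(0.1724) ≈ 19.9°.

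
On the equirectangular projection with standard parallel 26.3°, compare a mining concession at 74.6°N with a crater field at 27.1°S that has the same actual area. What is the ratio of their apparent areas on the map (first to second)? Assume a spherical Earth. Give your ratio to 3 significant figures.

With standard parallel φ₀ = 26.3°, the equirectangular projection gives x = Rλ cos φ₀, y = Rφ, so h = 1 and k = cos 26.3° / cos φ.
Areal scale at 74.6°: h·k = 1.000 × 3.376 = 3.376.
Areal scale at 27.1°: h·k = 1.000 × 1.007 = 1.007.
Ratio = 3.376/1.007 ≈ 3.35.

3.35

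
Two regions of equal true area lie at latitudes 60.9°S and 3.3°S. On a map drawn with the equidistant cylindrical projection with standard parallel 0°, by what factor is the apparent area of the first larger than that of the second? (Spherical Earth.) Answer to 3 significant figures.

2.05

Plate carrée maps x = Rλ, y = Rφ. The meridian scale is h = 1 and the parallel scale is k = 1/cos φ = sec φ.
Areal scale at 60.9°: h·k = 1.000 × 2.056 = 2.056.
Areal scale at 3.3°: h·k = 1.000 × 1.002 = 1.002.
Ratio = 2.056/1.002 ≈ 2.05.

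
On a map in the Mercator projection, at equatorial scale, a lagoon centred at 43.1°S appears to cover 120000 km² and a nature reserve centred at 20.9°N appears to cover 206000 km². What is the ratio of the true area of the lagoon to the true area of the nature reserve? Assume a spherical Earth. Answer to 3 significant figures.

0.356

On Mercator the areal scale is sec²φ, so true area = apparent × cos²φ.
True area of lagoon: 120000 × cos²(43.1°) = 120000 × 0.5331 = 63980 km².
True area of nature reserve: 206000 × cos²(20.9°) = 206000 × 0.8727 = 179800 km².
Ratio = 63980 / 179800 ≈ 0.356.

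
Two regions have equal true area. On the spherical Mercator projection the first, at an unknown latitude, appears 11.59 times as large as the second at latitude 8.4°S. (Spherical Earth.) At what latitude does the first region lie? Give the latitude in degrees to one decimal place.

Mercator areal scale is sec²φ, so apparent-area ratio = sec²φ₁ / sec²φ₂ = cos²φ₂ / cos²φ₁.
cos²φ₂ / cos²φ₁ = 11.59  ⇒  cos φ₁ = cos 8.4° / √11.59 = 0.9893/3.404 = 0.2906.
φ₁ = arccos(0.2906) ≈ 73.1°.

73.1°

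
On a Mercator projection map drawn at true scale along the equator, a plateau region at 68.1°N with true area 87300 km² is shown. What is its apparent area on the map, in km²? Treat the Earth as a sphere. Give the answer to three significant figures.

For Mercator, h = k = sec φ (a conformal cylindrical projection has a single point scale, 1/cos φ).
Areal scale = k² = sec²φ = 1/cos²(68.1°) = 1/0.3730² = 7.188.
Apparent area = 87300 × 7.188 ≈ 628000 km².

628000 km²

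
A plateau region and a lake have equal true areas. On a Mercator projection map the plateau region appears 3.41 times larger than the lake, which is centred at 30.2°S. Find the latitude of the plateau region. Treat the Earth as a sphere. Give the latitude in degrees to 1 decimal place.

62.1°

On Mercator, (apparent₁)/(apparent₂) = sec²φ₁ / sec²φ₂ when true areas are equal.
cos²φ₂ / cos²φ₁ = 3.41  ⇒  cos φ₁ = cos 30.2° / √3.41 = 0.8643/1.847 = 0.4680.
φ₁ = arccos(0.4680) ≈ 62.1°.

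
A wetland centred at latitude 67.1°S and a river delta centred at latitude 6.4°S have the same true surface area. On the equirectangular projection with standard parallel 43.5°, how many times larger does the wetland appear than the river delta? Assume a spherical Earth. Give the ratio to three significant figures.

2.55

In the equirectangular projection with standard parallel φ₀ = 43.5° (x = Rλ cos φ₀, y = Rφ), meridians are true-scale (h = 1) and the parallel scale is k = cos φ₀ / cos φ.
Areal scale at 67.1°: h·k = 1.000 × 1.864 = 1.864.
Areal scale at 6.4°: h·k = 1.000 × 0.7299 = 0.7299.
Ratio = 1.864/0.7299 ≈ 2.55.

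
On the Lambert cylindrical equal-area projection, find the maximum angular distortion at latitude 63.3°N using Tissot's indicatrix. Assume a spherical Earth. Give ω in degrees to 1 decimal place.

The Lambert cylindrical equal-area projection is the cylindrical equal-area projection with its standard parallel at the equator (φ₀ = 0). For cylindrical equal-area with standard parallel φ₀, h = cos φ / cos φ₀ and k = cos φ₀ / cos φ, so h·k = 1.
At 63.3°: h = 0.4493, k = 2.226; principal scales a = 2.226, b = 0.4493.
sin(ω/2) = (a − b)/(a + b) = 1.776/2.675 = 0.6640, so ω = 2 arcsin(0.6640) ≈ 83.2°.

83.2°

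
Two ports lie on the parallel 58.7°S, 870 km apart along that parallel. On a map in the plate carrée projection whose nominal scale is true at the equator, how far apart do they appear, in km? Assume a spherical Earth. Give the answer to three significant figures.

1670 km

In the plate carrée (x = Rλ, y = Rφ), meridians are true-scale (h = 1) and parallels are stretched by k = sec φ.
Along the parallel, k = sec 58.7° = 1/0.5195 = 1.925.
Map distance = 870 × 1.925 ≈ 1670 km.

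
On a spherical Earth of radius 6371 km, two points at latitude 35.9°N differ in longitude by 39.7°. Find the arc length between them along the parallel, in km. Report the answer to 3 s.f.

3580 km

Arc length along a parallel = R cos φ · Δλ (with Δλ in radians).
= 6371 × cos 35.9° × (39.7° × π/180) = 6371 × 0.8100 × 0.6929 ≈ 3580 km.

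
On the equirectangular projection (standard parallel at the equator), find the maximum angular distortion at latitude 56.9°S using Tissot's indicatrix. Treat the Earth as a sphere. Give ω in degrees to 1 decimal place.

34.1°

In the plate carrée (x = Rλ, y = Rφ), meridians are true-scale (h = 1) and parallels are stretched by k = sec φ.
At 56.9°: h = 1.000, k = 1.831; principal scales a = 1.831, b = 1.000.
sin(ω/2) = (a − b)/(a + b) = 0.8312/2.831 = 0.2936, so ω = 2 arcsin(0.2936) ≈ 34.1°.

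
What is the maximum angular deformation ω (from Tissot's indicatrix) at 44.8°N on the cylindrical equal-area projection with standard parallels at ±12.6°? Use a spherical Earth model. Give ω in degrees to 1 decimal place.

35.9°

A cylindrical equal-area projection with standard parallel φ₀ has meridian scale h = cos φ / cos φ₀ and parallel scale k = cos φ₀ / cos φ (so areas are preserved, h·k = 1).
At 44.8°: h = 0.7271, k = 1.375; principal scales a = 1.375, b = 0.7271.
sin(ω/2) = (a − b)/(a + b) = 0.6483/2.102 = 0.3083, so ω = 2 arcsin(0.3083) ≈ 35.9°.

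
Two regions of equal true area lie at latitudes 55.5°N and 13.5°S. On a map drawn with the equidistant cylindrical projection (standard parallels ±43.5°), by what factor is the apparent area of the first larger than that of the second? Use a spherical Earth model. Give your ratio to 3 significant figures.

In the equirectangular projection with standard parallel φ₀ = 43.5° (x = Rλ cos φ₀, y = Rφ), meridians are true-scale (h = 1) and the parallel scale is k = cos φ₀ / cos φ.
Areal scale at 55.5°: h·k = 1.000 × 1.281 = 1.281.
Areal scale at 13.5°: h·k = 1.000 × 0.7460 = 0.7460.
Ratio = 1.281/0.7460 ≈ 1.72.

1.72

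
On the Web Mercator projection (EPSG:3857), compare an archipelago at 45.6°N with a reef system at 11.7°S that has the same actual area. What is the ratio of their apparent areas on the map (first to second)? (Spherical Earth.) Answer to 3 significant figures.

1.96

On Mercator, area is exaggerated by sec²φ = 1/cos²φ.
At 45.6°: sec²(45.6°) = 1/0.6997² = 2.043.
At 11.7°: sec²(11.7°) = 1/0.9792² = 1.043.
Ratio = 2.043/1.043 = cos²(11.7°)/cos²(45.6°) ≈ 1.96.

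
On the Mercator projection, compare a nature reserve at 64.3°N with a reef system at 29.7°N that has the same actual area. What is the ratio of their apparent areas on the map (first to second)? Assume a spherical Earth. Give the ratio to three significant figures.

Mercator areal scale is sec²φ.
At 64.3°: sec²(64.3°) = 1/0.4337² = 5.317.
At 29.7°: sec²(29.7°) = 1/0.8686² = 1.325.
Ratio = 5.317/1.325 = cos²(29.7°)/cos²(64.3°) ≈ 4.01.

4.01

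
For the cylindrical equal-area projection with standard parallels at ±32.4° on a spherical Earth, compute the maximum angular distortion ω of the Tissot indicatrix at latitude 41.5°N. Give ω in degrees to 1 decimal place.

13.7°

Cylindrical equal-area (φ₀ = 32.4°): h = cos φ / cos 32.4° along meridians, k = cos 32.4° / cos φ along parallels; h·k = 1.
At 41.5°: h = 0.8870, k = 1.127; principal scales a = 1.127, b = 0.8870.
sin(ω/2) = (a − b)/(a + b) = 0.2403/2.014 = 0.1193, so ω = 2 arcsin(0.1193) ≈ 13.7°.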